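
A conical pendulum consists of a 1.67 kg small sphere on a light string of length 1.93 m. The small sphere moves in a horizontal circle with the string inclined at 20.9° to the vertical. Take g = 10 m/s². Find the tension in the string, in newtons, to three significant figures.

Vertically the bob has no acceleration, so T cosθ = mg.
T = mg/cosθ = 1.67 × 10.0 / cos 20.9° = 16.70/0.9342 = 17.88 N.

17.9 N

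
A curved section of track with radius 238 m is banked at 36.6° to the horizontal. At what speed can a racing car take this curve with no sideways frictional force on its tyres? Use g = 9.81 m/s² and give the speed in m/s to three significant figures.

41.6 m/s

On a frictionless banked curve, N sinθ = mv²/r and N cosθ = mg, so tanθ = v²/(rg).
v = √(r g tanθ) = √(238 × 9.81 × tan 36.6°) = √(238 × 9.81 × 0.7427) = √1734 = 41.64 m/s.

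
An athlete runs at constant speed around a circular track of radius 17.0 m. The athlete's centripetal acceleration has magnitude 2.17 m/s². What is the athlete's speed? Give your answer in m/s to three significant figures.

a_c = v²/r ⇒ v = √(a_c · r) = √(2.17 × 17.0) = √36.89 = 6.074 m/s.

6.07 m/s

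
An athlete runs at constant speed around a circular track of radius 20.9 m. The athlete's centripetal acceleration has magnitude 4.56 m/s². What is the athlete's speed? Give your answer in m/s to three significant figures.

a_c = v²/r ⇒ v = √(a_c · r) = √(4.56 × 20.9) = √95.30 = 9.762 m/s.

9.76 m/s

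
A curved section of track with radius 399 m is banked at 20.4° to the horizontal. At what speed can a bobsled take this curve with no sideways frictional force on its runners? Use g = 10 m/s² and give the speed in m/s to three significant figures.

38.5 m/s

On a frictionless banked curve, N sinθ = mv²/r and N cosθ = mg, so tanθ = v²/(rg).
v = √(r g tanθ) = √(399 × 10.0 × tan 20.4°) = √(399 × 10.0 × 0.3719) = √1484 = 38.52 m/s.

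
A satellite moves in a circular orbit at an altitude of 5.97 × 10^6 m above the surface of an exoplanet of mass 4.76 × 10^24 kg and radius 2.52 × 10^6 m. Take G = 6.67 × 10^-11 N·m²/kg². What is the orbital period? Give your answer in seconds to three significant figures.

8720 s

r = R + h = 2.52 × 10^6 + 5.97 × 10^6 = 8.490 × 10^6 m. Gravity provides the centripetal force: G M m / r² = m v² / r ⇒ v = √(GM/r) = 6115 m/s.
T = 2πr/v = 2π × 8.490 × 10^6 / 6115 = 8723 s.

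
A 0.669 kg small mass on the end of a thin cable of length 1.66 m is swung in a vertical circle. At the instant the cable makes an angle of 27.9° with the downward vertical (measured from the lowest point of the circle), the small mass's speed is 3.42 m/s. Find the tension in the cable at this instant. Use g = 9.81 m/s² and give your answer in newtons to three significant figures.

10.5 N

Take the radial direction toward the centre of the circle as positive. The component of the weight along the string toward the centre is −mg cos φ (φ measured from the bottom), so Newton's second law along the string gives T − mg cos φ = m v²/r.
cos 27.9° = 0.8838, so T = m(v²/r + g cos φ) = 0.669 × ((3.42)²/1.66 + 9.81 × 0.8838) = 0.669 × (7.046 + (8.670)) = 0.669 × 15.72 = 10.51 N.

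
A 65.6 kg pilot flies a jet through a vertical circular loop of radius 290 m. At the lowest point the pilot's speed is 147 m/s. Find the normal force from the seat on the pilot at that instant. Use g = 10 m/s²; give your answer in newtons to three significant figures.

5540 N

At the lowest point, N points up (toward the centre) and the weight mg points down (away from the centre), so the net inward force is N − mg = mv²/r.
N = m(v²/r + g) = 65.6 × ((147)²/290 + 10.0) = 65.6 × (74.51 + 10.0) = 65.6 × 84.51 = 5544 N.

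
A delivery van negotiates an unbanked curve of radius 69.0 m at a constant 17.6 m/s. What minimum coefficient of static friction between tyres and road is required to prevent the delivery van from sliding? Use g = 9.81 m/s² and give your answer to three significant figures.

Friction provides the centripetal force: μ_s m g = m v²/r, so μ_s = v²/(g r) = (17.60)²/(9.81 × 69.0) = 309.8/676.9 = 0.4576.

0.458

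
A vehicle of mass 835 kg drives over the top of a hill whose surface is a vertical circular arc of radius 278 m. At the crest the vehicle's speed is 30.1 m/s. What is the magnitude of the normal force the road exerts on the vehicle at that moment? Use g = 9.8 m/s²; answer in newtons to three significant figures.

5460 N

At the crest the centripetal acceleration points downward (toward the centre of the arc), so mg − N = mv²/r.
N = m(g − v²/r) = 835 × (9.8 − (30.1)²/278) = 835 × (9.8 − 3.259) = 835 × 6.541 = 5462 N.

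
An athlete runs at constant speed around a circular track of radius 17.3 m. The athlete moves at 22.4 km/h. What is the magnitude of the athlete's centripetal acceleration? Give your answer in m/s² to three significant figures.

v = 22.4 km/h = 22.4/3.6 = 6.222 m/s.
a_c = v²/r = (6.222)²/17.3 = 38.72/17.3 = 2.238 m/s².

2.24 m/s²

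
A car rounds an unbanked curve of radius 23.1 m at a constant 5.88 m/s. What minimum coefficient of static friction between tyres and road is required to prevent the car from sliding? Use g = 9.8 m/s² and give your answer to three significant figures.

0.153

Friction provides the centripetal force: μ_s m g = m v²/r, so μ_s = v²/(g r) = (5.880)²/(9.8 × 23.1) = 34.57/226.4 = 0.1527.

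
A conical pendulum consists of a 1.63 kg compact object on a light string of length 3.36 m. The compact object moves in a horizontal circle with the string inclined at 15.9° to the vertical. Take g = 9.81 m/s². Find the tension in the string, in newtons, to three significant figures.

Vertically the bob has no acceleration, so T cosθ = mg.
T = mg/cosθ = 1.63 × 9.81 / cos 15.9° = 15.99/0.9617 = 16.63 N.

16.6 N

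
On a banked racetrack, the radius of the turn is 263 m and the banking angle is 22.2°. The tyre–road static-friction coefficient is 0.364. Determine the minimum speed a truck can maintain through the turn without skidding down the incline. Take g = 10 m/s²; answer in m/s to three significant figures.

At the minimum speed, friction acts up the slope at its limiting value f = μN. Radially (horizontal, toward centre): N sinθ − μN cosθ = mv²/r. Vertically: N cosθ + μN sinθ = mg.
Dividing: v² = r g (sinθ − μcosθ)/(cosθ + μsinθ).
sinθ − μcosθ = 0.3778 − 0.364×0.9259 = 0.04082; cosθ + μsinθ = 0.9259 + 0.364×0.3778 = 1.063.
v² = 263 × 10.0 × 0.04082/1.063 = 101.0 m²/s², so v = 10.05 m/s.

10.0 m/s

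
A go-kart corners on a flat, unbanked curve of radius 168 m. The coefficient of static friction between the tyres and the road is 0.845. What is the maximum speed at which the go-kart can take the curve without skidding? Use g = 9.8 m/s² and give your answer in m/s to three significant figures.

37.3 m/s

Friction provides the centripetal force on a flat curve. At maximum speed it is at its limiting value: μ_s m g = m v²/r.
Mass cancels: v_max = √(μ_s g r) = √(0.845 × 9.8 × 168) = √1391 = 37.30 m/s.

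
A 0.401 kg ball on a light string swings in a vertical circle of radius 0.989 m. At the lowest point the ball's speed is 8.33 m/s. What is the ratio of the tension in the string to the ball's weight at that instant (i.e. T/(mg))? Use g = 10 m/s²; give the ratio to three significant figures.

8.02

At the bottom, T − mg = mv²/r, so T = m(v²/r + g) and T/(mg) = v²/(rg) + 1 = (8.33)²/(0.989 × 10.0) + 1 = 7.016 + 1 = 8.016.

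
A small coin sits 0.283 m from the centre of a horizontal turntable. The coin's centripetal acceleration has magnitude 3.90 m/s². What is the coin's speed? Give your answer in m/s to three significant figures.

1.05 m/s

a_c = v²/r ⇒ v = √(a_c · r) = √(3.90 × 0.283) = √1.104 = 1.051 m/s.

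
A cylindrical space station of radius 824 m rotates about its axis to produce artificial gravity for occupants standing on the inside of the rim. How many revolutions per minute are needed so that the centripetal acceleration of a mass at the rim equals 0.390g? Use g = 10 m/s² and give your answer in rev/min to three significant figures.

Require ω²r = 0.390g, so ω = √(0.390 × 10.0/824) = 0.06880 rad/s.
In rev/min: ω × 60/(2π) = 0.06880 × 60/(2π) = 0.6570 rev/min.

0.657 rev/min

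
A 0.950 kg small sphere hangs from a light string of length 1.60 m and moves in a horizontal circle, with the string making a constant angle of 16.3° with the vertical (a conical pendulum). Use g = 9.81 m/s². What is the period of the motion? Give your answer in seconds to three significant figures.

r = L sinθ = 0.4491 m. From T sinθ = mω²r and T cosθ = mg: tanθ = ω²r/g, so ω² = g tanθ / r = g/(L cosθ).
ω = √(g/(L cosθ)) = √(9.81/(1.60 × 0.9598)) = √6.388 = 2.527 rad/s.
Period = 2π/ω = 2.486 s.

2.49 s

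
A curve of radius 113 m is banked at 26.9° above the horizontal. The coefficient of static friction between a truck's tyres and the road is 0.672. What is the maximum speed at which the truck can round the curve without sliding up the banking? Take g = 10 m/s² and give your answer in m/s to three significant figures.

45.0 m/s

At the maximum speed, friction acts down the slope at its limiting value f = μN. Radially (horizontal, toward centre): N sinθ + μN cosθ = mv²/r. Vertically: N cosθ − μN sinθ = mg.
Dividing: v² = r g (sinθ + μcosθ)/(cosθ − μsinθ).
sinθ + μcosθ = 0.4524 + 0.672×0.8918 = 1.052; cosθ − μsinθ = 0.8918 − 0.672×0.4524 = 0.5878.
v² = 113 × 10.0 × 1.052/0.5878 = 2022 m²/s², so v = 44.97 m/s.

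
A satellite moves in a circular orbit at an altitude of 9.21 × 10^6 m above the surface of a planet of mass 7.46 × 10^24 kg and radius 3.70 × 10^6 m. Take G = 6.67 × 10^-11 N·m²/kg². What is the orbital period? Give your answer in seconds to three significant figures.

13100 s

r = R + h = 3.70 × 10^6 + 9.21 × 10^6 = 1.291 × 10^7 m. Gravity provides the centripetal force: G M m / r² = m v² / r ⇒ v = √(GM/r) = 6208 m/s.
T = 2πr/v = 2π × 1.291 × 10^7 / 6208 = 13070 s.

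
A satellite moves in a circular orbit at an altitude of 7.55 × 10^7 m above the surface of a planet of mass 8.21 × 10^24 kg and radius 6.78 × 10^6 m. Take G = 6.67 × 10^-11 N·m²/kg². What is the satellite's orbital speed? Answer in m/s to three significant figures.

Orbital radius r = R + h = 6.78 × 10^6 + 7.55 × 10^7 = 8.228 × 10^7 m.
Gravity supplies the centripetal force: G M m / r² = m v² / r, so v = √(GM/r).
v = √(6.67 × 10^-11 × 8.21 × 10^24 / 8.228 × 10^7) = √(6.655 × 10^6) = 2580 m/s.

2580 m/s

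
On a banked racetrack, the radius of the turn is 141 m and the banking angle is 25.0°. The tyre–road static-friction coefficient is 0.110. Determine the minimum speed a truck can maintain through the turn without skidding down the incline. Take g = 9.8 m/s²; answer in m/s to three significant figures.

At the minimum speed, friction acts up the slope at its limiting value f = μN. Radially (horizontal, toward centre): N sinθ − μN cosθ = mv²/r. Vertically: N cosθ + μN sinθ = mg.
Dividing: v² = r g (sinθ − μcosθ)/(cosθ + μsinθ).
sinθ − μcosθ = 0.4226 − 0.110×0.9063 = 0.3229; cosθ + μsinθ = 0.9063 + 0.110×0.4226 = 0.9528.
v² = 141 × 9.8 × 0.3229/0.9528 = 468.3 m²/s², so v = 21.64 m/s.

21.6 m/s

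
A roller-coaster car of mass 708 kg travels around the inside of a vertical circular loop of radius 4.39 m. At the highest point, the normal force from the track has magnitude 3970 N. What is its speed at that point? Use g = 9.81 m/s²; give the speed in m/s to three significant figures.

8.23 m/s

At the top, N + mg = mv²/r, so v = √(r(N/m + g)) = √(4.39 × (3970/708 + 9.81)) = √(4.39 × 15.42) = √67.68 = 8.227 m/s.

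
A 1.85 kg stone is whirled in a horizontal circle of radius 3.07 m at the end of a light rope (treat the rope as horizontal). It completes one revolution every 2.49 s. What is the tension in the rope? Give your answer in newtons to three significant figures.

v = 2πr/T = 2π × 3.07/2.49 = 7.747 m/s.
The tension is the only horizontal force, so it supplies the full centripetal force: T = m v²/r = 1.85 × (7.747)²/3.07 = 1.85 × 60.01/3.07 = 36.16 N.

36.2 N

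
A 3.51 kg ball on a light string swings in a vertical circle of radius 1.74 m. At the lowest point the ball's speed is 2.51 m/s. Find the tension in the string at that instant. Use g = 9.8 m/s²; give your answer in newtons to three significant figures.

47.1 N

At the lowest point, T points up (toward the centre) and the weight mg points down (away from the centre), so the net inward force is T − mg = mv²/r.
T = m(v²/r + g) = 3.51 × ((2.51)²/1.74 + 9.8) = 3.51 × (3.621 + 9.8) = 3.51 × 13.42 = 47.11 N.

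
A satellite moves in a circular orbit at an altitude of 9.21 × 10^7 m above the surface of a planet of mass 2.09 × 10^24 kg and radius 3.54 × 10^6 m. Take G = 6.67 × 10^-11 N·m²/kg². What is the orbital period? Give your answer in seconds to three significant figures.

r = R + h = 3.54 × 10^6 + 9.21 × 10^7 = 9.564 × 10^7 m. Gravity provides the centripetal force: G M m / r² = m v² / r ⇒ v = √(GM/r) = 1207 m/s.
T = 2πr/v = 2π × 9.564 × 10^7 / 1207 = 497700 s.

498000 s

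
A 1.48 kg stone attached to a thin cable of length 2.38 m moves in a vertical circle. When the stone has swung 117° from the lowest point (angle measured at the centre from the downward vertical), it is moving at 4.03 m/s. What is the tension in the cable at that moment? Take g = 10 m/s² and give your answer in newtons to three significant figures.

Take the radial direction toward the centre of the circle as positive. The component of the weight along the string toward the centre is −mg cos φ (φ measured from the bottom), so Newton's second law along the string gives T − mg cos φ = m v²/r.
cos 117° = -0.4540, so T = m(v²/r + g cos φ) = 1.48 × ((4.03)²/2.38 + 10.0 × -0.4540) = 1.48 × (6.824 + (-4.540)) = 1.48 × 2.284 = 3.380 N.

3.38 N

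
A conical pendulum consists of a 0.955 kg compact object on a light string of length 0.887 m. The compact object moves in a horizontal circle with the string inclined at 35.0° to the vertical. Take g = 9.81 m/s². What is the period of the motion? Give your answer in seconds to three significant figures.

r = L sinθ = 0.5088 m. From T sinθ = mω²r and T cosθ = mg: tanθ = ω²r/g, so ω² = g tanθ / r = g/(L cosθ).
ω = √(g/(L cosθ)) = √(9.81/(0.887 × 0.8192)) = √13.50 = 3.674 rad/s.
Period = 2π/ω = 1.710 s.

1.71 s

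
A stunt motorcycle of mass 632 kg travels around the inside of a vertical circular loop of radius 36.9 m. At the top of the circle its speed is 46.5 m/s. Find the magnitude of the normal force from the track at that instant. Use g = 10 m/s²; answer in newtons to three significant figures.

30700 N

At the top, both N and the weight mg point inward (toward the centre), so N + mg = mv²/r.
N = m(v²/r − g) = 632 × ((46.5)²/36.9 − 10.0) = 632 × (58.60 − 10.0) = 632 × 48.60 = 30710 N.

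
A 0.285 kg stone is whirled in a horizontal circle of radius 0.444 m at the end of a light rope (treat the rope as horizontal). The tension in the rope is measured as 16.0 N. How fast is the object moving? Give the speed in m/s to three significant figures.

T = m v²/r ⇒ v = √(T r / m) = √(16.0 × 0.444 / 0.285) = √24.93 = 4.993 m/s.

4.99 m/s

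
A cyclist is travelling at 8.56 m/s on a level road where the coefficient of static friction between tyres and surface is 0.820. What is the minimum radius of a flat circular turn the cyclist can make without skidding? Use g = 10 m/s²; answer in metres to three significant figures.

At the limit, μ_s m g = m v²/r, so r_min = v²/(μ_s g) = (8.56)²/(0.820 × 10.0) = 73.27/8.200 = 8.936 m.

8.94 m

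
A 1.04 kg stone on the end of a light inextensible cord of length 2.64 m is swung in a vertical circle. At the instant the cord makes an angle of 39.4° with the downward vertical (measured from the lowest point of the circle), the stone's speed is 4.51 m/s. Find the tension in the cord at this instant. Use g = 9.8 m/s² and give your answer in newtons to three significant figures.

15.9 N

Take the radial direction toward the centre of the circle as positive. The component of the weight along the string toward the centre is −mg cos φ (φ measured from the bottom), so Newton's second law along the string gives T − mg cos φ = m v²/r.
cos 39.4° = 0.7727, so T = m(v²/r + g cos φ) = 1.04 × ((4.51)²/2.64 + 9.8 × 0.7727) = 1.04 × (7.705 + (7.573)) = 1.04 × 15.28 = 15.89 N.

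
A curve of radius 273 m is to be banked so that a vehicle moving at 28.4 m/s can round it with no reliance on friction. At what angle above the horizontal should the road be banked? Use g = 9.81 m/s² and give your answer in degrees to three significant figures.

For a frictionless banked turn: horizontally N sinθ = mv²/r and vertically N cosθ = mg.
Dividing: tanθ = v²/(r g) = (28.4)²/(273 × 9.81) = 806.6/2678 = 0.3012.
θ = arctan(0.3012) = 16.76°.

16.8°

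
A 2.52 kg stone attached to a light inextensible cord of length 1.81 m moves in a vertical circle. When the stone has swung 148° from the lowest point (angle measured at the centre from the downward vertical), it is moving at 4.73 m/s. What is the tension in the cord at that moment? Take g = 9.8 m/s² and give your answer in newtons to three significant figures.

Take the radial direction toward the centre of the circle as positive. The component of the weight along the string toward the centre is −mg cos φ (φ measured from the bottom), so Newton's second law along the string gives T − mg cos φ = m v²/r.
cos 148° = -0.8480, so T = m(v²/r + g cos φ) = 2.52 × ((4.73)²/1.81 + 9.8 × -0.8480) = 2.52 × (12.36 + (-8.311)) = 2.52 × 4.050 = 10.21 N.

10.2 N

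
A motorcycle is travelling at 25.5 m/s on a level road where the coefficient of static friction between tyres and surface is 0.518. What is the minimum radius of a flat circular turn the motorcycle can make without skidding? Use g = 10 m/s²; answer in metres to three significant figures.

126 m

At the limit, μ_s m g = m v²/r, so r_min = v²/(μ_s g) = (25.5)²/(0.518 × 10.0) = 650.2/5.180 = 125.5 m.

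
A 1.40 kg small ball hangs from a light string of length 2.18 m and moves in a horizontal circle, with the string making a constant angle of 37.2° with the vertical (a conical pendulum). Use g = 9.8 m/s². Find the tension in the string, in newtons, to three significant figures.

Vertically the bob has no acceleration, so T cosθ = mg.
T = mg/cosθ = 1.40 × 9.8 / cos 37.2° = 13.72/0.7965 = 17.22 N.

17.2 N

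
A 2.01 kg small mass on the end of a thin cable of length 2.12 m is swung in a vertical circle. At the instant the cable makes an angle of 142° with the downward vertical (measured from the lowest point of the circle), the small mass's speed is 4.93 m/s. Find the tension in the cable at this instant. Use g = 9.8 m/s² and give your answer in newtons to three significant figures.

Take the radial direction toward the centre of the circle as positive. The component of the weight along the string toward the centre is −mg cos φ (φ measured from the bottom), so Newton's second law along the string gives T − mg cos φ = m v²/r.
cos 142° = -0.7880, so T = m(v²/r + g cos φ) = 2.01 × ((4.93)²/2.12 + 9.8 × -0.7880) = 2.01 × (11.46 + (-7.723)) = 2.01 × 3.742 = 7.522 N.

7.52 N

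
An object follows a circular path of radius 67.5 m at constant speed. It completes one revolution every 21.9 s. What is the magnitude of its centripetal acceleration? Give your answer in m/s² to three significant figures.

v = 2πr/T = 2π × 67.5/21.9 = 19.37 m/s.
a_c = v²/r = (19.37)²/67.5 = 375.0/67.5 = 5.556 m/s².

5.56 m/s²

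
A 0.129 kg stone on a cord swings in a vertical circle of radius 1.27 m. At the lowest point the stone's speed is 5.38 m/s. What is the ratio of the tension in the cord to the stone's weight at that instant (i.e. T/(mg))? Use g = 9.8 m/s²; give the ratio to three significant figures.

3.33

At the bottom, T − mg = mv²/r, so T = m(v²/r + g) and T/(mg) = v²/(rg) + 1 = (5.38)²/(1.27 × 9.8) + 1 = 2.326 + 1 = 3.326.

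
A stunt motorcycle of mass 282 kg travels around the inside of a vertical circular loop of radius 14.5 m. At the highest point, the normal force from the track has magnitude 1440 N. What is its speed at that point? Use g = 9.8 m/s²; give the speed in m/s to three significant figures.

At the top, N + mg = mv²/r, so v = √(r(N/m + g)) = √(14.5 × (1440/282 + 9.8)) = √(14.5 × 14.91) = √216.1 = 14.70 m/s.

14.7 m/s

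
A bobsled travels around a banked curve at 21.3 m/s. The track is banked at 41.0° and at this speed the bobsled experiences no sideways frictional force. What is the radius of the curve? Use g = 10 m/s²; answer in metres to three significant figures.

Frictionless banking: tanθ = v²/(rg), so r = v²/(g tanθ).
r = (21.3)²/(10.0 × tan 41.0°) = 453.7/(10.0 × 0.8693) = 453.7/8.693 = 52.19 m.

52.2 m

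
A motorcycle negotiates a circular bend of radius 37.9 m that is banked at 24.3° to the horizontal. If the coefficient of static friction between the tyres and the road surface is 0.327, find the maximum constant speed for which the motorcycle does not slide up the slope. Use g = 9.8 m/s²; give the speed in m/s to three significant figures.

18.4 m/s

At the maximum speed, friction acts down the slope at its limiting value f = μN. Radially (horizontal, toward centre): N sinθ + μN cosθ = mv²/r. Vertically: N cosθ − μN sinθ = mg.
Dividing: v² = r g (sinθ + μcosθ)/(cosθ − μsinθ).
sinθ + μcosθ = 0.4115 + 0.327×0.9114 = 0.7095; cosθ − μsinθ = 0.9114 − 0.327×0.4115 = 0.7768.
v² = 37.9 × 9.8 × 0.7095/0.7768 = 339.2 m²/s², so v = 18.42 m/s.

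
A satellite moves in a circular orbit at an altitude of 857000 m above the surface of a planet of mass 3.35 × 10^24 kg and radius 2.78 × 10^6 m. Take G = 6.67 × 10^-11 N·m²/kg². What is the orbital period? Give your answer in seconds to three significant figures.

r = R + h = 2.78 × 10^6 + 857000 = 3.637 × 10^6 m. Gravity provides the centripetal force: G M m / r² = m v² / r ⇒ v = √(GM/r) = 7838 m/s.
T = 2πr/v = 2π × 3.637 × 10^6 / 7838 = 2915 s.

2920 s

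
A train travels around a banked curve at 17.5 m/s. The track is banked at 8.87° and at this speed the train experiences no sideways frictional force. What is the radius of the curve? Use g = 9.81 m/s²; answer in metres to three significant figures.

Frictionless banking: tanθ = v²/(rg), so r = v²/(g tanθ).
r = (17.5)²/(9.81 × tan 8.87°) = 306.2/(9.81 × 0.1561) = 306.2/1.531 = 200.0 m.

200 m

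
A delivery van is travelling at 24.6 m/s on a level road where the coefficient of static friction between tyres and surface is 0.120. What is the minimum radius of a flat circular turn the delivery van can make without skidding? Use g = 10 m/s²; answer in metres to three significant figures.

504 m

At the limit, μ_s m g = m v²/r, so r_min = v²/(μ_s g) = (24.6)²/(0.120 × 10.0) = 605.2/1.200 = 504.3 m.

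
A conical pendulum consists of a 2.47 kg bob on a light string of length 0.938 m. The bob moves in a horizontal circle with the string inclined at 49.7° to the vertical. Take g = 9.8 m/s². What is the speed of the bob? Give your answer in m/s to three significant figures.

2.88 m/s

The radius of the circle is r = L sinθ = 0.938 × sin 49.7° = 0.7154 m.
Horizontally T sinθ = mv²/r and vertically T cosθ = mg, so tanθ = v²/(rg).
v = √(r g tanθ) = √(0.7154 × 9.8 × 1.179) = √8.267 = 2.875 m/s.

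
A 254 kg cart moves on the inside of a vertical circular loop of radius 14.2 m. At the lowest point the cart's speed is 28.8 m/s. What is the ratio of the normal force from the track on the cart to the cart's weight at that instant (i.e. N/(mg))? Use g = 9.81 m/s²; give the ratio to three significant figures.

At the bottom, N − mg = mv²/r, so N = m(v²/r + g) and N/(mg) = v²/(rg) + 1 = (28.8)²/(14.2 × 9.81) + 1 = 5.954 + 1 = 6.954.

6.95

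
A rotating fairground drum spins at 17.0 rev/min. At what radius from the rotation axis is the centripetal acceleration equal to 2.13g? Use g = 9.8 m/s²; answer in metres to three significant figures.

ω = 17.0 rev/min × 2π/60 = 1.780 rad/s.
a_c = ω²r = 2.13g ⇒ r = 2.13 × 9.8 / (1.780)² = 20.87/3.169 = 6.586 m.

6.59 m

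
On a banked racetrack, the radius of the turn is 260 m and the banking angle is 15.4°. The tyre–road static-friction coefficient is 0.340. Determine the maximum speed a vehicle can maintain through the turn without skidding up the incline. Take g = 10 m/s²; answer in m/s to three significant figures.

42.0 m/s

At the maximum speed, friction acts down the slope at its limiting value f = μN. Radially (horizontal, toward centre): N sinθ + μN cosθ = mv²/r. Vertically: N cosθ − μN sinθ = mg.
Dividing: v² = r g (sinθ + μcosθ)/(cosθ − μsinθ).
sinθ + μcosθ = 0.2656 + 0.340×0.9641 = 0.5933; cosθ − μsinθ = 0.9641 − 0.340×0.2656 = 0.8738.
v² = 260 × 10.0 × 0.5933/0.8738 = 1766 m²/s², so v = 42.02 m/s.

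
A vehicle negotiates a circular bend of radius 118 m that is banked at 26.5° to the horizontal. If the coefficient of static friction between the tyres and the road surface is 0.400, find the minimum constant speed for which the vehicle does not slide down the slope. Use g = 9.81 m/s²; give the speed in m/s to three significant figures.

At the minimum speed, friction acts up the slope at its limiting value f = μN. Radially (horizontal, toward centre): N sinθ − μN cosθ = mv²/r. Vertically: N cosθ + μN sinθ = mg.
Dividing: v² = r g (sinθ − μcosθ)/(cosθ + μsinθ).
sinθ − μcosθ = 0.4462 − 0.400×0.8949 = 0.08822; cosθ + μsinθ = 0.8949 + 0.400×0.4462 = 1.073.
v² = 118 × 9.81 × 0.08822/1.073 = 95.14 m²/s², so v = 9.754 m/s.

9.75 m/s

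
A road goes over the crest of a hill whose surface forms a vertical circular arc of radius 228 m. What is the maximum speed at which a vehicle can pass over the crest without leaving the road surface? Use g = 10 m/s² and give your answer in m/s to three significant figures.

47.7 m/s

At the crest the centre of the circle is below the vehicle, so the net downward (centripetal) force is mg − N = mv²/r.
The vehicle leaves the road when N → 0, giving v_max = √(g r) = √(10.0 × 228) = 47.75 m/s.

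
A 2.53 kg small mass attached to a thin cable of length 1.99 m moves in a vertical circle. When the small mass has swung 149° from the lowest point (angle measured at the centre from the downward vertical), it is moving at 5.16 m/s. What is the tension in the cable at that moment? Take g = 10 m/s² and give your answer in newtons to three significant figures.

12.2 N

Take the radial direction toward the centre of the circle as positive. The component of the weight along the string toward the centre is −mg cos φ (φ measured from the bottom), so Newton's second law along the string gives T − mg cos φ = m v²/r.
cos 149° = -0.8572, so T = m(v²/r + g cos φ) = 2.53 × ((5.16)²/1.99 + 10.0 × -0.8572) = 2.53 × (13.38 + (-8.572)) = 2.53 × 4.808 = 12.16 N.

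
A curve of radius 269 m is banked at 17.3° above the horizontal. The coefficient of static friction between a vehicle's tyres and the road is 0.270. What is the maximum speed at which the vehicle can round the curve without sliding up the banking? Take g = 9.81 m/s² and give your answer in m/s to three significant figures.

At the maximum speed, friction acts down the slope at its limiting value f = μN. Radially (horizontal, toward centre): N sinθ + μN cosθ = mv²/r. Vertically: N cosθ − μN sinθ = mg.
Dividing: v² = r g (sinθ + μcosθ)/(cosθ − μsinθ).
sinθ + μcosθ = 0.2974 + 0.270×0.9548 = 0.5552; cosθ − μsinθ = 0.9548 − 0.270×0.2974 = 0.8745.
v² = 269 × 9.81 × 0.5552/0.8745 = 1675 m²/s², so v = 40.93 m/s.

40.9 m/s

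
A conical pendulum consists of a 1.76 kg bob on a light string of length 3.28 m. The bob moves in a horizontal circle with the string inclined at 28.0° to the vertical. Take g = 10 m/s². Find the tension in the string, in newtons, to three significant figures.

19.9 N

Vertically the bob has no acceleration, so T cosθ = mg.
T = mg/cosθ = 1.76 × 10.0 / cos 28.0° = 17.60/0.8829 = 19.93 N.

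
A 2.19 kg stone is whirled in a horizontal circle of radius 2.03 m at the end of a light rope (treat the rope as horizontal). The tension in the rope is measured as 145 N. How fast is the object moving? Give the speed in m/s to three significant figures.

T = m v²/r ⇒ v = √(T r / m) = √(145 × 2.03 / 2.19) = √134.4 = 11.59 m/s.

11.6 m/s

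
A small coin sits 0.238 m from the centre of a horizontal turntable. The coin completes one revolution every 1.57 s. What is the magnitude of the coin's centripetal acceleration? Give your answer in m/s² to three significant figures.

v = 2πr/T = 2π × 0.238/1.57 = 0.9525 m/s.
a_c = v²/r = (0.9525)²/0.238 = 0.9072/0.238 = 3.812 m/s².

3.81 m/s²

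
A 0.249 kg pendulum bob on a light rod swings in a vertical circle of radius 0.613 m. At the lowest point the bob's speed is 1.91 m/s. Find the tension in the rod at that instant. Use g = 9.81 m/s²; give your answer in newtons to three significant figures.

3.92 N

At the lowest point, T points up (toward the centre) and the weight mg points down (away from the centre), so the net inward force is T − mg = mv²/r.
T = m(v²/r + g) = 0.249 × ((1.91)²/0.613 + 9.81) = 0.249 × (5.951 + 9.81) = 0.249 × 15.76 = 3.925 N.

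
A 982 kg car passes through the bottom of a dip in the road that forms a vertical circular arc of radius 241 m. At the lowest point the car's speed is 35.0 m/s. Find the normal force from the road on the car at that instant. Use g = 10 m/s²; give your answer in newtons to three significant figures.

At the lowest point, N points up (toward the centre) and the weight mg points down (away from the centre), so the net inward force is N − mg = mv²/r.
N = m(v²/r + g) = 982 × ((35.0)²/241 + 10.0) = 982 × (5.083 + 10.0) = 982 × 15.08 = 14810 N.

14800 N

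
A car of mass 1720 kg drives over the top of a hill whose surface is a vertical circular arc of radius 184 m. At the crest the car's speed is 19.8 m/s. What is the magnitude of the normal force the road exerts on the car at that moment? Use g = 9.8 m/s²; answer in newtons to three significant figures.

13200 N

At the crest the centripetal acceleration points downward (toward the centre of the arc), so mg − N = mv²/r.
N = m(g − v²/r) = 1720 × (9.8 − (19.8)²/184) = 1720 × (9.8 − 2.131) = 1720 × 7.669 = 13190 N.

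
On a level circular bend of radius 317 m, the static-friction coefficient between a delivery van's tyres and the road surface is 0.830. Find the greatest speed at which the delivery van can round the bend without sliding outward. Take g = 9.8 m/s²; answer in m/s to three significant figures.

50.8 m/s

Friction provides the centripetal force on a flat curve. At maximum speed it is at its limiting value: μ_s m g = m v²/r.
Mass cancels: v_max = √(μ_s g r) = √(0.830 × 9.8 × 317) = √2578 = 50.78 m/s.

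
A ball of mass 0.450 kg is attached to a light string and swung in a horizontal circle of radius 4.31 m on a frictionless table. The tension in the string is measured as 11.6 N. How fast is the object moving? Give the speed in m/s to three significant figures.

T = m v²/r ⇒ v = √(T r / m) = √(11.6 × 4.31 / 0.450) = √111.1 = 10.54 m/s.

10.5 m/s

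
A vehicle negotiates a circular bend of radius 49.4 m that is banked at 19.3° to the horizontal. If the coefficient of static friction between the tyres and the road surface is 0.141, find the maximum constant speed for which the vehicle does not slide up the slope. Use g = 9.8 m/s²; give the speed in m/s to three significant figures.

15.8 m/s

At the maximum speed, friction acts down the slope at its limiting value f = μN. Radially (horizontal, toward centre): N sinθ + μN cosθ = mv²/r. Vertically: N cosθ − μN sinθ = mg.
Dividing: v² = r g (sinθ + μcosθ)/(cosθ − μsinθ).
sinθ + μcosθ = 0.3305 + 0.141×0.9438 = 0.4636; cosθ − μsinθ = 0.9438 − 0.141×0.3305 = 0.8972.
v² = 49.4 × 9.8 × 0.4636/0.8972 = 250.1 m²/s², so v = 15.82 m/s.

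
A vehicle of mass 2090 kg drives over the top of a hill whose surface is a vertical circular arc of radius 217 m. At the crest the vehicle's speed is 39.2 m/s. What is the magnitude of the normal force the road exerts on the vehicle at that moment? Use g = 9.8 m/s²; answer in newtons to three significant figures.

At the crest the centripetal acceleration points downward (toward the centre of the arc), so mg − N = mv²/r.
N = m(g − v²/r) = 2090 × (9.8 − (39.2)²/217) = 2090 × (9.8 − 7.081) = 2090 × 2.719 = 5682 N.

5680 N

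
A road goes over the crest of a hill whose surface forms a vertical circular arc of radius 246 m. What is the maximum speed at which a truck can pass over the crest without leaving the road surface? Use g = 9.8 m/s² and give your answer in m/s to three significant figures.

At the crest the centre of the circle is below the truck, so the net downward (centripetal) force is mg − N = mv²/r.
The truck leaves the road when N → 0, giving v_max = √(g r) = √(9.8 × 246) = 49.10 m/s.

49.1 m/s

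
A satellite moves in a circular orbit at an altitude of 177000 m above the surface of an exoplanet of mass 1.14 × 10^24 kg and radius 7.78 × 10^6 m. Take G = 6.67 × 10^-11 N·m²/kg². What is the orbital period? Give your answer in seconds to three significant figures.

16200 s

r = R + h = 7.78 × 10^6 + 177000 = 7.957 × 10^6 m. Gravity provides the centripetal force: G M m / r² = m v² / r ⇒ v = √(GM/r) = 3091 m/s.
T = 2πr/v = 2π × 7.957 × 10^6 / 3091 = 16170 s.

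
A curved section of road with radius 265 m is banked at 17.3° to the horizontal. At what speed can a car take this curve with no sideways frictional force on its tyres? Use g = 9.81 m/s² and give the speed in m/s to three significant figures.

28.5 m/s

On a frictionless banked curve, N sinθ = mv²/r and N cosθ = mg, so tanθ = v²/(rg).
v = √(r g tanθ) = √(265 × 9.81 × tan 17.3°) = √(265 × 9.81 × 0.3115) = √809.7 = 28.46 m/s.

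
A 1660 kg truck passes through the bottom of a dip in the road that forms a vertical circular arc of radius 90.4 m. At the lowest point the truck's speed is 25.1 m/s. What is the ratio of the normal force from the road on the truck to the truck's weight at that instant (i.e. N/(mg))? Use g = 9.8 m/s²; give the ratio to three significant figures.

1.71

At the bottom, N − mg = mv²/r, so N = m(v²/r + g) and N/(mg) = v²/(rg) + 1 = (25.1)²/(90.4 × 9.8) + 1 = 0.7111 + 1 = 1.711.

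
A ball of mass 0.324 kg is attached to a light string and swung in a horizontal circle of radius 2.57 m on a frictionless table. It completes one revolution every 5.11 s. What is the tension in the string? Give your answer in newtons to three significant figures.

v = 2πr/T = 2π × 2.57/5.11 = 3.160 m/s.
The tension is the only horizontal force, so it supplies the full centripetal force: T = m v²/r = 0.324 × (3.160)²/2.57 = 0.324 × 9.986/2.57 = 1.259 N.

1.26 N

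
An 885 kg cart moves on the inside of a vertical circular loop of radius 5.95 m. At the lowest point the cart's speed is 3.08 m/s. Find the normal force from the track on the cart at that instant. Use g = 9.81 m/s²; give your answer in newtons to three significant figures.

At the lowest point, N points up (toward the centre) and the weight mg points down (away from the centre), so the net inward force is N − mg = mv²/r.
N = m(v²/r + g) = 885 × ((3.08)²/5.95 + 9.81) = 885 × (1.594 + 9.81) = 885 × 11.40 = 10090 N.

10100 N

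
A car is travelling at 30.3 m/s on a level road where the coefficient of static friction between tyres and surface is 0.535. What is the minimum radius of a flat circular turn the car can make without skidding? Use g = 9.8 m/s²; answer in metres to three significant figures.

At the limit, μ_s m g = m v²/r, so r_min = v²/(μ_s g) = (30.3)²/(0.535 × 9.8) = 918.1/5.243 = 175.1 m.

175 m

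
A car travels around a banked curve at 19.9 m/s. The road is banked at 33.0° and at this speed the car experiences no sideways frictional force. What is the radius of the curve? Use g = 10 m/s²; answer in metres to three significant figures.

Frictionless banking: tanθ = v²/(rg), so r = v²/(g tanθ).
r = (19.9)²/(10.0 × tan 33.0°) = 396.0/(10.0 × 0.6494) = 396.0/6.494 = 60.98 m.

61.0 m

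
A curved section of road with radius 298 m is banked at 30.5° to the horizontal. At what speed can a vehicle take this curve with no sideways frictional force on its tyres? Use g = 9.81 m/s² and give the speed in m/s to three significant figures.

On a frictionless banked curve, N sinθ = mv²/r and N cosθ = mg, so tanθ = v²/(rg).
v = √(r g tanθ) = √(298 × 9.81 × tan 30.5°) = √(298 × 9.81 × 0.5890) = √1722 = 41.50 m/s.

41.5 m/s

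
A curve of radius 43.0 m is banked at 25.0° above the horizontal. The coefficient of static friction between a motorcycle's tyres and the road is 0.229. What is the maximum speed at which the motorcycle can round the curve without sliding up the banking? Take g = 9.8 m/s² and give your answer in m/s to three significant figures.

At the maximum speed, friction acts down the slope at its limiting value f = μN. Radially (horizontal, toward centre): N sinθ + μN cosθ = mv²/r. Vertically: N cosθ − μN sinθ = mg.
Dividing: v² = r g (sinθ + μcosθ)/(cosθ − μsinθ).
sinθ + μcosθ = 0.4226 + 0.229×0.9063 = 0.6302; cosθ − μsinθ = 0.9063 − 0.229×0.4226 = 0.8095.
v² = 43.0 × 9.8 × 0.6302/0.8095 = 328.0 m²/s², so v = 18.11 m/s.

18.1 m/s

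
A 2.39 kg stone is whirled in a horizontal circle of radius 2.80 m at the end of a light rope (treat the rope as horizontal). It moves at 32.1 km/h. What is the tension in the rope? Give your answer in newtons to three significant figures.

67.9 N

v = 32.1 km/h = 32.1/3.6 = 8.917 m/s.
The tension is the only horizontal force, so it supplies the full centripetal force: T = m v²/r = 2.39 × (8.917)²/2.80 = 2.39 × 79.51/2.80 = 67.86 N.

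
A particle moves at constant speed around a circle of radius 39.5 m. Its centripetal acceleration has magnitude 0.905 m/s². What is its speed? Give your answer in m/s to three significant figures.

5.98 m/s

a_c = v²/r ⇒ v = √(a_c · r) = √(0.905 × 39.5) = √35.75 = 5.979 m/s.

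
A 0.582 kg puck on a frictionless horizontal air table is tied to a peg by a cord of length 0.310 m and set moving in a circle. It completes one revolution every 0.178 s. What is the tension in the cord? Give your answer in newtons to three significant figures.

v = 2πr/T = 2π × 0.310/0.178 = 10.94 m/s.
The tension is the only horizontal force, so it supplies the full centripetal force: T = m v²/r = 0.582 × (10.94)²/0.310 = 0.582 × 119.7/0.310 = 224.8 N.

225 N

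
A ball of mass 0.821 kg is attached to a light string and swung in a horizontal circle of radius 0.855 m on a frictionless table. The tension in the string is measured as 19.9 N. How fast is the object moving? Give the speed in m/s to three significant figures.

T = m v²/r ⇒ v = √(T r / m) = √(19.9 × 0.855 / 0.821) = √20.72 = 4.552 m/s.

4.55 m/s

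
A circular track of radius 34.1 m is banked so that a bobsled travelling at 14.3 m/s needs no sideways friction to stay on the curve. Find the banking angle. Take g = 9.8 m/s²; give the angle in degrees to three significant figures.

31.5°

For a frictionless banked turn: horizontally N sinθ = mv²/r and vertically N cosθ = mg.
Dividing: tanθ = v²/(r g) = (14.3)²/(34.1 × 9.8) = 204.5/334.2 = 0.6119.
θ = arctan(0.6119) = 31.46°.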